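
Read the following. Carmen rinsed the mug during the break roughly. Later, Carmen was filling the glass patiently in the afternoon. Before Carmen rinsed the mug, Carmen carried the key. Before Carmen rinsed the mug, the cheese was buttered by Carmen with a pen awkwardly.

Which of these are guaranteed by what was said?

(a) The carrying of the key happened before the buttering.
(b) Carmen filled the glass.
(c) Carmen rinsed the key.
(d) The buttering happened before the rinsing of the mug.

(d)

(a) Not entailed — the narrative doesn't order the carrying relative to the buttering.
(b) Not entailed — 'was filling' is progressive on an accomplishment; it does not entail the completed 'filled'.
(c) Not entailed — Carmen rinsed the mug, not the key; the key belongs to the carrying event.
(d) Entailed — the narrative places the buttering before the rinsing.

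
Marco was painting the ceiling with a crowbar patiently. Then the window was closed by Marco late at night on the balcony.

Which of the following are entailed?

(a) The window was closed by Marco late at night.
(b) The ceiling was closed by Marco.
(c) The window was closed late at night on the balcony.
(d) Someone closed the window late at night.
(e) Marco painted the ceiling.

(a) Entailed — the original entails any weakening of itself; this just drops 'on the balcony'.
(b) Not entailed — Marco closed the window, not the ceiling; the ceiling belongs to the painting event.
(c) Entailed — the original entails any weakening of itself; this just generalizes the agent.
(d) Entailed — this follows by dropping conjuncts from the closing event's description.
(e) Not entailed — 'was painting' is progressive on an accomplishment; it does not entail the completed 'painted'.

(a), (c), (d)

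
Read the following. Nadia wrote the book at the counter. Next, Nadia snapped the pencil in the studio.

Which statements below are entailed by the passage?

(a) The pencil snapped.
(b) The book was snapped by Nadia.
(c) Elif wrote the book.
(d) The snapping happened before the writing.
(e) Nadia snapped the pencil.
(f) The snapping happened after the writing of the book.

(a), (e), (f)

(a) Entailed — 'Nadia snapped the pencil' is causative; it entails the inchoative 'the pencil snapped'.
(b) Not entailed — Nadia snapped the pencil, not the book; the book belongs to the writing event.
(c) Not entailed — the passage has Nadia writing the book, not Elif.
(d) Not entailed — the narrative places the writing before the snapping, not after.
(e) Entailed — every conjunct here is already in the original snapping event.
(f) Entailed — the narrative places the writing before the snapping.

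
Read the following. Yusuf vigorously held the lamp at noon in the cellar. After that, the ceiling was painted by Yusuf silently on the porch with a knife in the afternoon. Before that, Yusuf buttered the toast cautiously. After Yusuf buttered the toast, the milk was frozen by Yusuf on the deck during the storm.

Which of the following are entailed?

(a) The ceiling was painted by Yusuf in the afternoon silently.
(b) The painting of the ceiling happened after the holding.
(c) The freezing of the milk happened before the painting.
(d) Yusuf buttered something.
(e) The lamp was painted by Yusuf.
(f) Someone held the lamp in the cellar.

(a) Entailed — every conjunct here is already in the original painting event.
(b) Entailed — the narrative places the holding before the painting.
(c) Not entailed — the narrative doesn't order the freezing relative to the painting.
(d) Entailed — every conjunct here is already in the original buttering event.
(e) Not entailed — Yusuf painted the ceiling, not the lamp; the lamp belongs to the holding event.
(f) Entailed — the original entails any weakening of itself; this just drops 'at noon', 'vigorously' and generalizes the agent.

(a), (b), (d), (f)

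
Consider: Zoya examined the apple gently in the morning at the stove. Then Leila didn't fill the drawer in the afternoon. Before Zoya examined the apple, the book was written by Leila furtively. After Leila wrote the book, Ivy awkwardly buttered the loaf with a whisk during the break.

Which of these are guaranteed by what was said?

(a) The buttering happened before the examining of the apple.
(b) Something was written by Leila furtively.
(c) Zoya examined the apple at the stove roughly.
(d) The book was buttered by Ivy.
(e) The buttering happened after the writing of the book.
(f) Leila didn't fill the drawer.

(b), (e)

(a) Not entailed — the narrative doesn't order the buttering relative to the examining.
(b) Entailed — this follows by dropping conjuncts from the writing event's description.
(c) Not entailed — 'roughly' adds a manner not in (and inconsistent with) the original.
(d) Not entailed — Ivy buttered the loaf, not the book; the book belongs to the writing event.
(e) Entailed — the narrative places the writing before the buttering.
(f) Not entailed — dropping 'in the afternoon' under negation is not valid — the original leaves open that Leila filled the drawer some other way.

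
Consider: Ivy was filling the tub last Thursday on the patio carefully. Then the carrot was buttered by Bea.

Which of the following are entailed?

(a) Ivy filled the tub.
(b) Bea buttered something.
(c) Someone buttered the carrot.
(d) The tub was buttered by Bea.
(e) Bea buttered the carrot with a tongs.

(a) Not entailed — 'was filling' is progressive on an accomplishment; it does not entail the completed 'filled'.
(b) Entailed — generalizing the patient leaves a sub-description the original still satisfies.
(c) Entailed — every conjunct here is already in the original buttering event.
(d) Not entailed — Bea buttered the carrot, not the tub; the tub belongs to the filling event.
(e) Not entailed — 'with a tongs' adds information not in the original event.

(b), (c)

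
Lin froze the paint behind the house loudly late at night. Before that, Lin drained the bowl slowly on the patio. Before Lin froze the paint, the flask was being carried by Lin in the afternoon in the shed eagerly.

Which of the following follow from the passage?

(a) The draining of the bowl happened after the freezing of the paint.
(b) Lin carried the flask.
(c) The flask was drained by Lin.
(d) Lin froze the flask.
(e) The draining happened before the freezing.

(a) Not entailed — the narrative places the draining before the freezing, not after.
(b) Entailed — 'carry' is an activity; 'was carrying' entails that some carrying happened, so 'carried' holds.
(c) Not entailed — Lin drained the bowl, not the flask; the flask belongs to the carrying event.
(d) Not entailed — Lin froze the paint, not the flask; the flask belongs to the carrying event.
(e) Entailed — the narrative places the draining before the freezing.

(b), (e)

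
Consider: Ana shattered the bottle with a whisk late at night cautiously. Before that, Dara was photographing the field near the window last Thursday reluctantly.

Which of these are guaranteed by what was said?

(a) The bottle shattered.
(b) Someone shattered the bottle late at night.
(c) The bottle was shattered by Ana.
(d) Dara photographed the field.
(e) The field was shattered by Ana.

(a), (b), (c)

(a) Entailed — 'Ana shattered the bottle' is causative; it entails the inchoative 'the bottle shattered'.
(b) Entailed — every conjunct here is already in the original shattering event.
(c) Entailed — this follows by dropping conjuncts from the shattering event's description.
(d) Not entailed — 'was photographing' is progressive on an accomplishment; it does not entail the completed 'photographed'.
(e) Not entailed — Ana shattered the bottle, not the field; the field belongs to the photographing event.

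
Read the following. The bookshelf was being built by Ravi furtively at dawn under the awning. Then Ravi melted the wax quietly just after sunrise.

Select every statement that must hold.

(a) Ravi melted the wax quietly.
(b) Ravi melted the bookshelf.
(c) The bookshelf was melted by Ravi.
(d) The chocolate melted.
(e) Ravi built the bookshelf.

(a)

(a) Entailed — every conjunct here is already in the original melting event.
(b) Not entailed — Ravi melted the wax, not the bookshelf; the bookshelf belongs to the building event.
(c) Not entailed — Ravi melted the wax, not the bookshelf; the bookshelf belongs to the building event.
(d) Not entailed — the wax is what melted, not the chocolate.
(e) Not entailed — 'was building' is progressive on an accomplishment; it does not entail the completed 'built'.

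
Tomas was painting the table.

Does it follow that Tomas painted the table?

no

'was painting' is progressive; for an accomplishment like 'paint the table', it doesn't entail completion.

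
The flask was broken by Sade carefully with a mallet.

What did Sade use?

a mallet

'with a mallet' marks the instrument of the breaking event.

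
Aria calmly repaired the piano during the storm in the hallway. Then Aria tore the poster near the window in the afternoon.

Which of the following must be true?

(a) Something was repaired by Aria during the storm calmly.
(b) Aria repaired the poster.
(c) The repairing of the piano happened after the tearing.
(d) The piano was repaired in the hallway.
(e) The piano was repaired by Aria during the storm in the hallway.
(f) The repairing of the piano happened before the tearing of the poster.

(a), (d), (e), (f)

(a) Entailed — the original entails any weakening of itself; this just drops 'in the hallway' and generalizes the patient.
(b) Not entailed — Aria repaired the piano, not the poster; the poster belongs to the tearing event.
(c) Not entailed — the narrative places the repairing before the tearing, not after.
(d) Entailed — every conjunct here is already in the original repairing event.
(e) Entailed — the original entails any weakening of itself; this just drops 'calmly'.
(f) Entailed — the narrative places the repairing before the tearing.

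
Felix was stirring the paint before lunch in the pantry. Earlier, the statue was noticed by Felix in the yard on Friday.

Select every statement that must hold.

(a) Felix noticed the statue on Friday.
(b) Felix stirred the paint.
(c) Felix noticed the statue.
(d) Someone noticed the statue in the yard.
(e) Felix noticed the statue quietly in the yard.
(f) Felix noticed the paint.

(a) Entailed — every conjunct here is already in the original noticing event.
(b) Entailed — 'stir' is an activity; 'was stirring' entails that some stirring happened, so 'stirred' holds.
(c) Entailed — the original entails any weakening of itself; this just drops 'on Friday', 'in the yard'.
(d) Entailed — dropping 'on Friday' and generalizing the agent leaves a sub-description the original still satisfies.
(e) Not entailed — 'quietly' adds information not in the original event.
(f) Not entailed — Felix noticed the statue, not the paint; the paint belongs to the stirring event.

(a), (b), (c), (d)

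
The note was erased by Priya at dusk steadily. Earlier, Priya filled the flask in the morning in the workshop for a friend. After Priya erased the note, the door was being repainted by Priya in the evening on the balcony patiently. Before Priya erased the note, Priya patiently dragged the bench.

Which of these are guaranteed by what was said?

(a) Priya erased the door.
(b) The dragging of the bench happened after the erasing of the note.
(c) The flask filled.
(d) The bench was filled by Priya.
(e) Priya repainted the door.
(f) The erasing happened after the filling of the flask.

(a) Not entailed — Priya erased the note, not the door; the door belongs to the repainting event.
(b) Not entailed — the narrative places the dragging before the erasing, not after.
(c) Entailed — 'Priya filled the flask' is causative; it entails the inchoative 'the flask filled'.
(d) Not entailed — Priya filled the flask, not the bench; the bench belongs to the dragging event.
(e) Not entailed — 'was repainting' is progressive on an accomplishment; it does not entail the completed 'repainted'.
(f) Entailed — the narrative places the filling before the erasing.

(c), (f)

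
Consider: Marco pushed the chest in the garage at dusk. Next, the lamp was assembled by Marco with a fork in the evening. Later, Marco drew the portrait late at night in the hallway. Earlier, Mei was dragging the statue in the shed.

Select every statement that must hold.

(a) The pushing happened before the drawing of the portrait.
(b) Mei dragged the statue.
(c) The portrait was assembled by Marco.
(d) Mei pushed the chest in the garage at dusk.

(a), (b)

(a) Entailed — the narrative places the pushing before the drawing.
(b) Entailed — 'drag' is an activity; 'was dragging' entails that some dragging happened, so 'dragged' holds.
(c) Not entailed — Marco assembled the lamp, not the portrait; the portrait belongs to the drawing event.
(d) Not entailed — the passage has Marco pushing the chest, not Mei.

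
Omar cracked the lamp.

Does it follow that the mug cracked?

Nothing is said about any mug; only the lamp is affected.

no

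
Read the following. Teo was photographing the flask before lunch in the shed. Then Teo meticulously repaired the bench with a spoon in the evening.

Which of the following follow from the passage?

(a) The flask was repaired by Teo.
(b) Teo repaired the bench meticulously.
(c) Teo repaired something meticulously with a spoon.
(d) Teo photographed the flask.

(a) Not entailed — Teo repaired the bench, not the flask; the flask belongs to the photographing event.
(b) Entailed — this follows by dropping conjuncts from the repairing event's description.
(c) Entailed — every conjunct here is already in the original repairing event.
(d) Not entailed — 'was photographing' is progressive on an accomplishment; it does not entail the completed 'photographed'.

(b), (c)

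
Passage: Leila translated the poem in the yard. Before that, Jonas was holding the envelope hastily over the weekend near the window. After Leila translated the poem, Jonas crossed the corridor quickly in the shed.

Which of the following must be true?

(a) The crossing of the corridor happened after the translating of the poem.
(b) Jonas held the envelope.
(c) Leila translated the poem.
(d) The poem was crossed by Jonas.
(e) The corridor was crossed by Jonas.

(a), (b), (c), (e)

(a) Entailed — the narrative places the translating before the crossing.
(b) Entailed — 'hold' is an activity; 'was holding' entails that some holding happened, so 'held' holds.
(c) Entailed — dropping 'in the yard' leaves a sub-description the original still satisfies.
(d) Not entailed — Jonas crossed the corridor, not the poem; the poem belongs to the translating event.
(e) Entailed — this follows by dropping conjuncts from the crossing event's description.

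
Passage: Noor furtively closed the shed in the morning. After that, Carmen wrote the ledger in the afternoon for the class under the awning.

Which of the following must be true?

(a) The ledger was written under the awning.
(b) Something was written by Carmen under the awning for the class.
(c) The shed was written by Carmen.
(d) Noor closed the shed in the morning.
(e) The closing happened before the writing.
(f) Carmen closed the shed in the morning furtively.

(a), (b), (d), (e)

(a) Entailed — this follows by dropping conjuncts from the writing event's description.
(b) Entailed — every conjunct here is already in the original writing event.
(c) Not entailed — Carmen wrote the ledger, not the shed; the shed belongs to the closing event.
(d) Entailed — the original entails any weakening of itself; this just drops 'furtively'.
(e) Entailed — the narrative places the closing before the writing.
(f) Not entailed — the passage has Noor closing the shed, not Carmen.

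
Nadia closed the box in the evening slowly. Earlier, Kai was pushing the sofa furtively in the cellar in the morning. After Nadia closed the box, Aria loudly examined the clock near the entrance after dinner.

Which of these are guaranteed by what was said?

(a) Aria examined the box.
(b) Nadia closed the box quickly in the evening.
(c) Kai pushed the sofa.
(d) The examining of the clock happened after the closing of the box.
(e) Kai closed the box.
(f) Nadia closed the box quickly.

(c), (d)

(a) Not entailed — Aria examined the clock, not the box; the box belongs to the closing event.
(b) Not entailed — 'quickly' adds a manner not in (and inconsistent with) the original.
(c) Entailed — 'push' is an activity; 'was pushing' entails that some pushing happened, so 'pushed' holds.
(d) Entailed — the narrative places the closing before the examining.
(e) Not entailed — the passage has Nadia closing the box, not Kai.
(f) Not entailed — 'quickly' adds a manner not in (and inconsistent with) the original.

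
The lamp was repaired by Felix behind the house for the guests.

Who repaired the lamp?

Felix

'Felix' marks the agent of the repairing event.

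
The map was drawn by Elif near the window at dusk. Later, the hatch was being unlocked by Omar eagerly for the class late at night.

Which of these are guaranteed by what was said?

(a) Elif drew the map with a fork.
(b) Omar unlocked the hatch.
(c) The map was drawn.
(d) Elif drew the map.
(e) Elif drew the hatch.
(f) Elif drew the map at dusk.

(a) Not entailed — 'with a fork' adds information not in the original event.
(b) Not entailed — 'was unlocking' is progressive on an accomplishment; it does not entail the completed 'unlocked'.
(c) Entailed — dropping 'at dusk', 'near the window' and generalizing the agent leaves a sub-description the original still satisfies.
(d) Entailed — dropping 'at dusk', 'near the window' leaves a sub-description the original still satisfies.
(e) Not entailed — Elif drew the map, not the hatch; the hatch belongs to the unlocking event.
(f) Entailed — the original entails any weakening of itself; this just drops 'near the window'.

(c), (d), (f)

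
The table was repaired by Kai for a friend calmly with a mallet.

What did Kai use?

a mallet

'with a mallet' marks the instrument of the repairing event.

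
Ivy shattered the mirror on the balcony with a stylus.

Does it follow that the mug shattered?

no

Nothing is said about any mug; only the mirror is affected.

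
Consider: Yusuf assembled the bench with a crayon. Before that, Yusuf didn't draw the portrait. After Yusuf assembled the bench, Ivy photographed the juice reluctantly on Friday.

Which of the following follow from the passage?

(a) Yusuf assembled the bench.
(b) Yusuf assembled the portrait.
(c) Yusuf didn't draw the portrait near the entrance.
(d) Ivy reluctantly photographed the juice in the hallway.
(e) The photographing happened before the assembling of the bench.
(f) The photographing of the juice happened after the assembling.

(a), (c), (f)

(a) Entailed — every conjunct here is already in the original assembling event.
(b) Not entailed — Yusuf assembled the bench, not the portrait; the portrait belongs to the drawing event.
(c) Entailed — under negation, adding a further restriction is entailed: if no such drawing event occurred, none occurred near the entrance either.
(d) Not entailed — 'in the hallway' adds information not in the original event.
(e) Not entailed — the narrative places the assembling before the photographing, not after.
(f) Entailed — the narrative places the assembling before the photographing.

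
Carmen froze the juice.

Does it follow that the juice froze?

'Carmen froze the juice' is the causative; it entails the inchoative 'the juice froze'.

yes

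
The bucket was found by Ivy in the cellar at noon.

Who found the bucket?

Ivy

'Ivy' marks the agent of the finding event.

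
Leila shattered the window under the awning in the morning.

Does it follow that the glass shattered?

Nothing is said about any glass; only the window is affected.

no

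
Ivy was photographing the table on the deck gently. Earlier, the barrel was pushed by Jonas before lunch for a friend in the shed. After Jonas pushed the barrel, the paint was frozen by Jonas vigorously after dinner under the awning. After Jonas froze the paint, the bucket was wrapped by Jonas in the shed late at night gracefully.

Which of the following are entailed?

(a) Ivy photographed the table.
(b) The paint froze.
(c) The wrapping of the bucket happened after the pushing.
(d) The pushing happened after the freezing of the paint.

(b), (c)

(a) Not entailed — 'was photographing' is progressive on an accomplishment; it does not entail the completed 'photographed'.
(b) Entailed — 'Jonas froze the paint' is causative; it entails the inchoative 'the paint froze'.
(c) Entailed — the narrative places the pushing before the wrapping.
(d) Not entailed — the narrative places the pushing before the freezing, not after.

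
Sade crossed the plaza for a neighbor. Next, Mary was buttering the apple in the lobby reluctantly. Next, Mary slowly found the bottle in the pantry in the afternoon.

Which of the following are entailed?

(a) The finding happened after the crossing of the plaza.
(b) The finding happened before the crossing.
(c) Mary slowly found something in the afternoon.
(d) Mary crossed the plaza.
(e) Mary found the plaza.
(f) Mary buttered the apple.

(a), (c)

(a) Entailed — the narrative places the crossing before the finding.
(b) Not entailed — the narrative places the crossing before the finding, not after.
(c) Entailed — every conjunct here is already in the original finding event.
(d) Not entailed — the passage has Sade crossing the plaza, not Mary.
(e) Not entailed — Mary found the bottle, not the plaza; the plaza belongs to the crossing event.
(f) Not entailed — 'was buttering' is progressive on an accomplishment; it does not entail the completed 'buttered'.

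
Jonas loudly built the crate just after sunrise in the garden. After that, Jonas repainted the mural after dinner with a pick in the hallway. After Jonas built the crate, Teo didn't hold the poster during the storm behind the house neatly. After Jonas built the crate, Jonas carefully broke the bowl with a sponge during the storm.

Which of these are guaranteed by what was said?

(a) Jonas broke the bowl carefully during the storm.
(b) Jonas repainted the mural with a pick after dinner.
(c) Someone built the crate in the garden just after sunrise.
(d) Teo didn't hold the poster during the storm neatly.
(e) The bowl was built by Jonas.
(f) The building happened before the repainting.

(a) Entailed — dropping 'with a sponge' leaves a sub-description the original still satisfies.
(b) Entailed — the original entails any weakening of itself; this just drops 'in the hallway'.
(c) Entailed — this follows by dropping conjuncts from the building event's description.
(d) Not entailed — dropping 'behind the house' under negation is not valid — the original leaves open that Teo held the poster some other way.
(e) Not entailed — Jonas built the crate, not the bowl; the bowl belongs to the breaking event.
(f) Entailed — the narrative places the building before the repainting.

(a), (b), (c), (f)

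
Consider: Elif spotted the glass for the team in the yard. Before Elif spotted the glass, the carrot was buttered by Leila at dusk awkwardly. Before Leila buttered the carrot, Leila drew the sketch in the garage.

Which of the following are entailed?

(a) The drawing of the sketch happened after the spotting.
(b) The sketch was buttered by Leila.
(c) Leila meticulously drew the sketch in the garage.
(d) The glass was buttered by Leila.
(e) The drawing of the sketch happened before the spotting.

(a) Not entailed — the narrative places the drawing before the spotting, not after.
(b) Not entailed — Leila buttered the carrot, not the sketch; the sketch belongs to the drawing event.
(c) Not entailed — 'meticulously' adds information not in the original event.
(d) Not entailed — Leila buttered the carrot, not the glass; the glass belongs to the spotting event.
(e) Entailed — the narrative places the drawing before the spotting.

(e)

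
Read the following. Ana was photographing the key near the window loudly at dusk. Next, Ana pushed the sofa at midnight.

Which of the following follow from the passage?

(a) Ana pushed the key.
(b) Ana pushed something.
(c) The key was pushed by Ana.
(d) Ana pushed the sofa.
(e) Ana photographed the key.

(b), (d)

(a) Not entailed — Ana pushed the sofa, not the key; the key belongs to the photographing event.
(b) Entailed — dropping 'at midnight' and generalizing the patient leaves a sub-description the original still satisfies.
(c) Not entailed — Ana pushed the sofa, not the key; the key belongs to the photographing event.
(d) Entailed — this follows by dropping conjuncts from the pushing event's description.
(e) Not entailed — 'was photographing' is progressive on an accomplishment; it does not entail the completed 'photographed'.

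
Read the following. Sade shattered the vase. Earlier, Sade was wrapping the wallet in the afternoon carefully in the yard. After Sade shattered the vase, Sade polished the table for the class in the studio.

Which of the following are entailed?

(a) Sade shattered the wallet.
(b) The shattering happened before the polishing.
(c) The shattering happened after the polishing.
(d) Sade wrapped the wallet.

(b)

(a) Not entailed — Sade shattered the vase, not the wallet; the wallet belongs to the wrapping event.
(b) Entailed — the narrative places the shattering before the polishing.
(c) Not entailed — the narrative places the shattering before the polishing, not after.
(d) Not entailed — 'was wrapping' is progressive on an accomplishment; it does not entail the completed 'wrapped'.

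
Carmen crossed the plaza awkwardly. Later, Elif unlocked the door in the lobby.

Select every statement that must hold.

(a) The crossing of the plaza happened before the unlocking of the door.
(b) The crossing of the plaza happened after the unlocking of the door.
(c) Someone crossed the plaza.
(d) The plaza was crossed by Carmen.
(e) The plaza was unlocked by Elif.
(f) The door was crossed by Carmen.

(a), (c), (d)

(a) Entailed — the narrative places the crossing before the unlocking.
(b) Not entailed — the narrative places the crossing before the unlocking, not after.
(c) Entailed — this follows by dropping conjuncts from the crossing event's description.
(d) Entailed — this follows by dropping conjuncts from the crossing event's description.
(e) Not entailed — Elif unlocked the door, not the plaza; the plaza belongs to the crossing event.
(f) Not entailed — Carmen crossed the plaza, not the door; the door belongs to the unlocking event.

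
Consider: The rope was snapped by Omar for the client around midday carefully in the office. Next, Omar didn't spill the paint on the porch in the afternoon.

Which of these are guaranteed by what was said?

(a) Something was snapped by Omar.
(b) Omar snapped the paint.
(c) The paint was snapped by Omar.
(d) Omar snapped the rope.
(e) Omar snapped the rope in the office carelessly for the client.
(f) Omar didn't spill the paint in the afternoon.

(a), (d)

(a) Entailed — the original entails any weakening of itself; this just drops 'around midday', 'carefully', 'in the office', 'for the client' and generalizes the patient.
(b) Not entailed — Omar snapped the rope, not the paint; the paint belongs to the spilling event.
(c) Not entailed — Omar snapped the rope, not the paint; the paint belongs to the spilling event.
(d) Entailed — dropping 'around midday', 'carefully', 'in the office', 'for the client' leaves a sub-description the original still satisfies.
(e) Not entailed — 'carelessly' adds a manner not in (and inconsistent with) the original.
(f) Not entailed — dropping 'on the porch' under negation is not valid — the original leaves open that Omar spilled the paint some other way.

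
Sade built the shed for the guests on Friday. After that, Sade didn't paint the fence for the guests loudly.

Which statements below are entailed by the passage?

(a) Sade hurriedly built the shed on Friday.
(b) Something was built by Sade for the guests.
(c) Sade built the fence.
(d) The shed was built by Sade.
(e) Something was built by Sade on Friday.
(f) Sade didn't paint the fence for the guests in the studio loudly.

(b), (d), (e), (f)

(a) Not entailed — 'hurriedly' adds information not in the original event.
(b) Entailed — the original entails any weakening of itself; this just drops 'on Friday' and generalizes the patient.
(c) Not entailed — Sade built the shed, not the fence; the fence belongs to the painting event.
(d) Entailed — dropping 'for the guests', 'on Friday' leaves a sub-description the original still satisfies.
(e) Entailed — dropping 'for the guests' and generalizing the patient leaves a sub-description the original still satisfies.
(f) Entailed — under negation, adding a further restriction is entailed: if no such painting event occurred, none occurred in the studio either.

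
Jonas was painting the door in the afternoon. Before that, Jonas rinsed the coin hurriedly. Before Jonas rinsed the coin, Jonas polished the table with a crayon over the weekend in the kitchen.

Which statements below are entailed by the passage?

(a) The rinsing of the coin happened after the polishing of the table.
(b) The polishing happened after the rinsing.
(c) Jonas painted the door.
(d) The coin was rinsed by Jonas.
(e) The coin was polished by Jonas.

(a) Entailed — the narrative places the polishing before the rinsing.
(b) Not entailed — the narrative places the polishing before the rinsing, not after.
(c) Not entailed — 'was painting' is progressive on an accomplishment; it does not entail the completed 'painted'.
(d) Entailed — every conjunct here is already in the original rinsing event.
(e) Not entailed — Jonas polished the table, not the coin; the coin belongs to the rinsing event.

(a), (d)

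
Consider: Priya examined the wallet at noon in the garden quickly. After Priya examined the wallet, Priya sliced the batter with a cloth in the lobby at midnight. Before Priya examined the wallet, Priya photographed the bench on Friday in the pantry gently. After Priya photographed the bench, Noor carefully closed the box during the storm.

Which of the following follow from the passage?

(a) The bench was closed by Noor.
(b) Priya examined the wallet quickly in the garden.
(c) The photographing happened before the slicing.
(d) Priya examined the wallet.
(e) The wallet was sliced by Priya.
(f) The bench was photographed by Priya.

(b), (c), (d), (f)

(a) Not entailed — Noor closed the box, not the bench; the bench belongs to the photographing event.
(b) Entailed — this follows by dropping conjuncts from the examining event's description.
(c) Entailed — the narrative places the photographing before the slicing.
(d) Entailed — dropping 'in the garden', 'quickly', 'at noon' leaves a sub-description the original still satisfies.
(e) Not entailed — Priya sliced the batter, not the wallet; the wallet belongs to the examining event.
(f) Entailed — every conjunct here is already in the original photographing event.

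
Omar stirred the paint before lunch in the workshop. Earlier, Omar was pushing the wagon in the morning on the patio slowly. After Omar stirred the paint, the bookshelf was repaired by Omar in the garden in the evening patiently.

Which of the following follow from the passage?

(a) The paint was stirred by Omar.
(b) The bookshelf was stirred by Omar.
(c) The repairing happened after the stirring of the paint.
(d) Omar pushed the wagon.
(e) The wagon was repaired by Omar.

(a), (c), (d)

(a) Entailed — every conjunct here is already in the original stirring event.
(b) Not entailed — Omar stirred the paint, not the bookshelf; the bookshelf belongs to the repairing event.
(c) Entailed — the narrative places the stirring before the repairing.
(d) Entailed — 'push' is an activity; 'was pushing' entails that some pushing happened, so 'pushed' holds.
(e) Not entailed — Omar repaired the bookshelf, not the wagon; the wagon belongs to the pushing event.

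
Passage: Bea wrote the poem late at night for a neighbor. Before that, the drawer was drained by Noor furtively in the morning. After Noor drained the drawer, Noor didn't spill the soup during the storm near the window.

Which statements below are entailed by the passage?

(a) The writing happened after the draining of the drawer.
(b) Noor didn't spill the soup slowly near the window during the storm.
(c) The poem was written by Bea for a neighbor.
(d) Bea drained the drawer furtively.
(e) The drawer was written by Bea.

(a) Entailed — the narrative places the draining before the writing.
(b) Entailed — under negation, adding a further restriction is entailed: if no such spilling event occurred, none occurred slowly either.
(c) Entailed — the original entails any weakening of itself; this just drops 'late at night'.
(d) Not entailed — the passage has Noor draining the drawer, not Bea.
(e) Not entailed — Bea wrote the poem, not the drawer; the drawer belongs to the draining event.

(a), (b), (c)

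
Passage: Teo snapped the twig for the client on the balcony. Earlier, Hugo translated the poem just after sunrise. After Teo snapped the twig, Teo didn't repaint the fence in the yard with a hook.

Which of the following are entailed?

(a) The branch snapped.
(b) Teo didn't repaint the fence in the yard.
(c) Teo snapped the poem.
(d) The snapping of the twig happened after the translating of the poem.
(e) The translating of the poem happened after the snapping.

(a) Not entailed — the twig is what snapped, not the branch.
(b) Not entailed — dropping 'with a hook' under negation is not valid — the original leaves open that Teo repainted the fence some other way.
(c) Not entailed — Teo snapped the twig, not the poem; the poem belongs to the translating event.
(d) Entailed — the narrative places the translating before the snapping.
(e) Not entailed — the narrative places the translating before the snapping, not after.

(d)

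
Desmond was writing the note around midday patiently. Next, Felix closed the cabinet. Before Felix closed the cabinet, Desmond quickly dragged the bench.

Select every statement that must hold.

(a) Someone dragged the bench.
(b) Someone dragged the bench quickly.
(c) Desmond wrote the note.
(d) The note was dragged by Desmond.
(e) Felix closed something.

(a) Entailed — dropping 'quickly' and generalizing the agent leaves a sub-description the original still satisfies.
(b) Entailed — the original entails any weakening of itself; this just generalizes the agent.
(c) Not entailed — 'was writing' is progressive on an accomplishment; it does not entail the completed 'wrote'.
(d) Not entailed — Desmond dragged the bench, not the note; the note belongs to the writing event.
(e) Entailed — this follows by dropping conjuncts from the closing event's description.

(a), (b), (e)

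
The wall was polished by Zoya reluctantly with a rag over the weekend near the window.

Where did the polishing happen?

near the window

'near the window' marks the location of the polishing event.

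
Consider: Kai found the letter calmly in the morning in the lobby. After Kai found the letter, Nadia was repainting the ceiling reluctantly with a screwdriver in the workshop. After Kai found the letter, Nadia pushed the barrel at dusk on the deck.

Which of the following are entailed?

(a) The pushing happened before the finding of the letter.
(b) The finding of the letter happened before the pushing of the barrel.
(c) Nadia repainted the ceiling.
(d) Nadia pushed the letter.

(b)

(a) Not entailed — the narrative places the finding before the pushing, not after.
(b) Entailed — the narrative places the finding before the pushing.
(c) Not entailed — 'was repainting' is progressive on an accomplishment; it does not entail the completed 'repainted'.
(d) Not entailed — Nadia pushed the barrel, not the letter; the letter belongs to the finding event.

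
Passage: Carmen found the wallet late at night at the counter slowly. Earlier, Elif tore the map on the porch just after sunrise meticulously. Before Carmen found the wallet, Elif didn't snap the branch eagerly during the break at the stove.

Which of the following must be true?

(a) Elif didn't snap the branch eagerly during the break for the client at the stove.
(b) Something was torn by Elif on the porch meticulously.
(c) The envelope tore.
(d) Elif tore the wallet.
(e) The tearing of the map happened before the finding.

(a) Entailed — under negation, adding a further restriction is entailed: if no such snapping event occurred, none occurred for the client either.
(b) Entailed — every conjunct here is already in the original tearing event.
(c) Not entailed — the map is what tore, not the envelope.
(d) Not entailed — Elif tore the map, not the wallet; the wallet belongs to the finding event.
(e) Entailed — the narrative places the tearing before the finding.

(a), (b), (e)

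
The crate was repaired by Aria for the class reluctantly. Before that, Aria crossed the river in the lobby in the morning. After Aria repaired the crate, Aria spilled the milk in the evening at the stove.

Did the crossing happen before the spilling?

yes

The narrative orders the crossing before the spilling.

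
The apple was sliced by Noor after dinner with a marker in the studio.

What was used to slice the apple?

a marker

'with a marker' marks the instrument of the slicing event.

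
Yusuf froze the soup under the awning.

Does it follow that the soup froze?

yes

'Yusuf froze the soup' is the causative; it entails the inchoative 'the soup froze'.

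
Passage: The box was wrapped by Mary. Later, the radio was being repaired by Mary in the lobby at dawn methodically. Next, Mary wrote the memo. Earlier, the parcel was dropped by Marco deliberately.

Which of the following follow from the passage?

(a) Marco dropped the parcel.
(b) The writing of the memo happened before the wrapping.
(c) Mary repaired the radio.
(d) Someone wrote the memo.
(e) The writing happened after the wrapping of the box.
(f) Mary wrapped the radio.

(a) Entailed — the original entails any weakening of itself; this just drops 'deliberately'.
(b) Not entailed — the narrative places the wrapping before the writing, not after.
(c) Not entailed — 'was repairing' is progressive on an accomplishment; it does not entail the completed 'repaired'.
(d) Entailed — the original entails any weakening of itself; this just generalizes the agent.
(e) Entailed — the narrative places the wrapping before the writing.
(f) Not entailed — Mary wrapped the box, not the radio; the radio belongs to the repairing event.

(a), (d), (e)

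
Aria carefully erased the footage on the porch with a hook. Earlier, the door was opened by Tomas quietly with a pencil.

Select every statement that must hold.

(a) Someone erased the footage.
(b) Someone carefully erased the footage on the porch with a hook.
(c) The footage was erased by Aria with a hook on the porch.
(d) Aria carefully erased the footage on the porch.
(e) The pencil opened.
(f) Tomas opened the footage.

(a) Entailed — this follows by dropping conjuncts from the erasing event's description.
(b) Entailed — this follows by dropping conjuncts from the erasing event's description.
(c) Entailed — dropping 'carefully' leaves a sub-description the original still satisfies.
(d) Entailed — the original entails any weakening of itself; this just drops 'with a hook'.
(e) Not entailed — the door is what opened, not the pencil.
(f) Not entailed — Tomas opened the door, not the footage; the footage belongs to the erasing event.

(a), (b), (c), (d)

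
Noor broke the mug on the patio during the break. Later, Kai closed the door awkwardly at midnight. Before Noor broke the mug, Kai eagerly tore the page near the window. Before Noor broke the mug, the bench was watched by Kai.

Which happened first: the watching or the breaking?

the watching

The connectives place the watching before the breaking.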